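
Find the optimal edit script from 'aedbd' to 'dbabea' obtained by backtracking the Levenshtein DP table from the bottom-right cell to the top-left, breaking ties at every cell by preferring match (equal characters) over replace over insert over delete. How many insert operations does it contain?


Edit distance = 5. Backtracking from cell (5, 6) with preference match > replace > insert > delete,
then listing the resulting alignment 'aedbd' -> 'dbabea' left to right:
  Step 1: replace a->d
  Step 2: replace e->b
  Step 3: replace d->a
  Step 4: keep 'b'
  Step 5: insert 'e' [insertion #1]
  Step 6: replace d->a
Total insertions: 1

1


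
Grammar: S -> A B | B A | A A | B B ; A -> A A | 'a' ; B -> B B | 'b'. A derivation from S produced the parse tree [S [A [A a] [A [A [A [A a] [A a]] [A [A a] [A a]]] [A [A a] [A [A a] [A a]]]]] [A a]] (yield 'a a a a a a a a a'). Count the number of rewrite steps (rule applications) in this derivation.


Every bracketed nonterminal node [X ...] in the tree is produced by exactly one rule application.
Reading the tree off as a leftmost derivation:
  Step 1: S  =>  A A   (applied S -> A A)
  Step 2: A A  =>  A A A   (applied A -> A A)
  Step 3: A A A  =>  a A A   (applied A -> a)
  Step 4: a A A  =>  a A A A   (applied A -> A A)
  Step 5: a A A A  =>  a A A A A   (applied A -> A A)
  Step 6: a A A A A  =>  a A A A A A   (applied A -> A A)
  Step 7: a A A A A A  =>  a a A A A A   (applied A -> a)
  Step 8: a a A A A A  =>  a a a A A A   (applied A -> a)
  Step 9: a a a A A A  =>  a a a A A A A   (applied A -> A A)
  Step 10: a a a A A A A  =>  a a a a A A A   (applied A -> a)
  Step 11: a a a a A A A  =>  a a a a a A A   (applied A -> a)
  Step 12: a a a a a A A  =>  a a a a a A A A   (applied A -> A A)
  Step 13: a a a a a A A A  =>  a a a a a a A A   (applied A -> a)
  Step 14: a a a a a a A A  =>  a a a a a a A A A   (applied A -> A A)
  Step 15: a a a a a a A A A  =>  a a a a a a a A A   (applied A -> a)
  Step 16: a a a a a a a A A  =>  a a a a a a a a A   (applied A -> a)
  Step 17: a a a a a a a a A  =>  a a a a a a a a a   (applied A -> a)
Final yield: a a a a a a a a a
Total rewrite steps: 17

17


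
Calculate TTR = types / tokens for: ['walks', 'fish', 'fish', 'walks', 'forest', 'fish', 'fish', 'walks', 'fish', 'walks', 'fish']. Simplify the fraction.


Tokens: 11
Unique types: ('fish', 'forest', 'walks') = 3
TTR = 3/11
Already in lowest terms.

3/11


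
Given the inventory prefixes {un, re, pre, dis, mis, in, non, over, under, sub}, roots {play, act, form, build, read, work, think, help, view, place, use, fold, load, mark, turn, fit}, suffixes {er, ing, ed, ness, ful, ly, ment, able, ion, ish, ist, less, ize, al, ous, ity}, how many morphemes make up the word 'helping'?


Segmenting 'helping' against the inventory:
  'help' -> root (morpheme 1)
  'ing' -> suffix (morpheme 2)
Total morphemes: 2

2


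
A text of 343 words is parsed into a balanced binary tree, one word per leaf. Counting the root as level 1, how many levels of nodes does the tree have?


In a balanced binary tree with n leaves the deepest leaf is ceil(log2(n)) edges below the root,
so counting node levels inclusive of root and leaves gives ceil(log2(n)) + 1 levels.
log2(343) = 8.4221
ceil(8.4221) = 9
levels = 9 + 1 = 10

10


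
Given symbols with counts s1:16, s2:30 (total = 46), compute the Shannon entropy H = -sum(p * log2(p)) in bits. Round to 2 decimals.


Computing entropy H = -sum(p_i * log2(p_i)):
  s1: p = 16/46 = 0.3478, -p*log2(p) = 0.5299
  s2: p = 30/46 = 0.6522, -p*log2(p) = 0.4022
H = sum of terms = 0.9321
Rounded to 2 decimals: 0.93

0.93


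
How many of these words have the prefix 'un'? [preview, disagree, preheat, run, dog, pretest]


Checking each word for prefix 'un':
  'preview' -> no (count: 0)
  'disagree' -> no (count: 0)
  'preheat' -> no (count: 0)
  'run' -> no (count: 0)
  'dog' -> no (count: 0)
  'pretest' -> no (count: 0)
Total with prefix 'un': 0

0


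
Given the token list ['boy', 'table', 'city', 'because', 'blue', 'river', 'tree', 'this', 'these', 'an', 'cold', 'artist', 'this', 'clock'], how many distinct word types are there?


Listing all tokens and tracking unique types:
  Token 1: 'boy' -> NEW (unique so far: 1)
  Token 2: 'table' -> NEW (unique so far: 2)
  Token 3: 'city' -> NEW (unique so far: 3)
  Token 4: 'because' -> NEW (unique so far: 4)
  Token 5: 'blue' -> NEW (unique so far: 5)
  Token 6: 'river' -> NEW (unique so far: 6)
  Token 7: 'tree' -> NEW (unique so far: 7)
  Token 8: 'this' -> NEW (unique so far: 8)
  Token 9: 'these' -> NEW (unique so far: 9)
  Token 10: 'an' -> NEW (unique so far: 10)
  Token 11: 'cold' -> NEW (unique so far: 11)
  Token 12: 'artist' -> NEW (unique so far: 12)
  Token 13: 'this' -> duplicate (unique so far: 12)
  Token 14: 'clock' -> NEW (unique so far: 13)
Unique types: ('an', 'artist', 'because', 'blue', 'boy', 'city', 'clock', 'cold', 'river', 'table', 'these', 'this', 'tree')
Vocabulary size: 13

13


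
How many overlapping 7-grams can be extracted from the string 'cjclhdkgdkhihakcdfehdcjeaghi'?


String 'cjclhdkgdkhihakcdfehdcjeaghi' has length L = 28.
Number of overlapping n-grams = L - n + 1
Substituting: 28 - 7 + 1 = 22

22


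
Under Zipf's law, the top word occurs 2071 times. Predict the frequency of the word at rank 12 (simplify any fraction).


Zipf's law: freq(rank) = f1 / rank
f1 = 2071, rank = 12
freq = 2071 / 12
GCD(2071, 12) = 1
Simplified: 2071/12

2071/12


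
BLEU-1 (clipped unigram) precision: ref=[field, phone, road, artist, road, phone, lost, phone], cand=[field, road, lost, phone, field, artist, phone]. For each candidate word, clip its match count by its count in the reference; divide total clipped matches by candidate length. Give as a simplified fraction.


Reference word counts: {'artist': 1, 'field': 1, 'lost': 1, 'phone': 3, 'road': 2}
Checking each candidate word (with clipping):
  'field' -> in reference (ref count 1, used 1/1) -> match (matches: 1)
  'road' -> in reference (ref count 2, used 1/2) -> match (matches: 2)
  'lost' -> in reference (ref count 1, used 1/1) -> match (matches: 3)
  'phone' -> in reference (ref count 3, used 1/3) -> match (matches: 4)
  'field' -> ref count 1 already used up (1/1) -> clipped, no match (matches: 4)
  'artist' -> in reference (ref count 1, used 1/1) -> match (matches: 5)
  'phone' -> in reference (ref count 3, used 2/3) -> match (matches: 6)
Clipped matches: 6, Candidate length: 7
Precision = 6/7

6/7


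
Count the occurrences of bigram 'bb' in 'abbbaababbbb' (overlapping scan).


Scanning 'abbbaababbbb' for bigram 'bb':
  Position 0: 'ab' -> no
  Position 1: 'bb' -> MATCH
  Position 2: 'bb' -> MATCH
  Position 3: 'ba' -> no
  Position 4: 'aa' -> no
  Position 5: 'ab' -> no
  Position 6: 'ba' -> no
  Position 7: 'ab' -> no
  Position 8: 'bb' -> MATCH
  Position 9: 'bb' -> MATCH
  Position 10: 'bb' -> MATCH
Total matches: 5

5


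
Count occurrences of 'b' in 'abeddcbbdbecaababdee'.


Scanning 'abeddcbbdbecaababdee' for 'b':
  Position 1: 'b' -> MATCH (count: 1)
  Position 6: 'b' -> MATCH (count: 2)
  Position 7: 'b' -> MATCH (count: 3)
  Position 9: 'b' -> MATCH (count: 4)
  Position 14: 'b' -> MATCH (count: 5)
  Position 16: 'b' -> MATCH (count: 6)
Total occurrences of 'b': 6

6


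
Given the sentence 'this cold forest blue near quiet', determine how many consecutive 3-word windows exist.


Word trigrams from [6] words:
  Trigram 1: (this cold forest)
  Trigram 2: (cold forest blue)
  Trigram 3: (forest blue near)
  Trigram 4: (blue near quiet)
Total word trigrams: 6 - 2 = 4

4


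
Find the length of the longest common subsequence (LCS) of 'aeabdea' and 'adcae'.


DP table for LCS of 'aeabdea' and 'adcae':
       a  d  c  a  e
    0  0  0  0  0  0
  a 0  1  1  1  1  1
  e 0  1  1  1  1  2
  a 0  1  1  1  2  2
  b 0  1  1  1  2  2
  d 0  1  2  2  2  2
  e 0  1  2  2  2  3
  a 0  1  2  2  3  3
LCS: 'aae'
LCS length = 3

3


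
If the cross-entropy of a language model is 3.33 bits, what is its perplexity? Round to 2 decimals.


Perplexity formula: PP = 2^H
H = 3.33
PP = 2^3.33
Decompose: 2^3.33 = 2^3 * 2^0.33
2^3 = 8, 2^0.33 ~ 1.2570134
PP ~ 8 * 1.2570134 = 10.0561072
Rounded to 2 decimals: 10.06

10.06


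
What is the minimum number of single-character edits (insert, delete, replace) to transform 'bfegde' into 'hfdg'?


Building DP table for s1='bfegde' (len 6) and s2='hfdg' (len 4):
       h  f  d  g
    0  1  2  3  4
  b 1  1  2  3  4
  f 2  2  1  2  3
  e 3  3  2  2  3
  g 4  4  3  3  2
  d 5  5  4  3  3
  e 6  6  5  4  4
Edit distance = dp[6][4] = 4

4


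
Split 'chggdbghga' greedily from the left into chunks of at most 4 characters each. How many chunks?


'chggdbghga' has 10 characters.
Chunking with max size 4:
  Chunk 1: 'chgg' (positions 0-3)
  Chunk 2: 'dbgh' (positions 4-7)
  Chunk 3: 'ga' (positions 8-9)
Total chunks: ceil(10 / 4) = 3

3


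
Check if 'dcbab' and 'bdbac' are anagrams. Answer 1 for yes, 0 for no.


Sort characters of 'dcbab': 'abbcd'
Sort characters of 'bdbac': 'abbcd'
Sorted forms match -> they ARE anagrams
Result: 1

1


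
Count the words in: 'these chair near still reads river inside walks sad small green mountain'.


Counting words by splitting on spaces:
  Word 1: 'these'
  Word 2: 'chair'
  Word 3: 'near'
  Word 4: 'still'
  Word 5: 'reads'
  Word 6: 'river'
  Word 7: 'inside'
  Word 8: 'walks'
  Word 9: 'sad'
  Word 10: 'small'
  Word 11: 'green'
  Word 12: 'mountain'
Total words: 12

12


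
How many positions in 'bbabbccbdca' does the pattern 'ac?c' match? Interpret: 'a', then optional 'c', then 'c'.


Pattern: ac?c means 'a', then optional 'c', then 'c'.
Scanning 'bbabbccbdca' position-by-position:
  Pos 0: window 'bba' -> no
  Pos 1: window 'bab' -> no
  Pos 2: window 'abb' -> no
  Pos 3: window 'bbc' -> no
  Pos 4: window 'bcc' -> no
  Pos 5: window 'ccb' -> no
  Pos 6: window 'cbd' -> no
  Pos 7: window 'bdc' -> no
  Pos 8: window 'dca' -> no
  Pos 9: window 'ca' -> no
  Pos 10: window 'a' -> no
Total matches: 0

0


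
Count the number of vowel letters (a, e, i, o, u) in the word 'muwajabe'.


Scanning each character of 'muwajabe':
  Position 1: 'm' -> consonant (running count: 0)
  Position 2: 'u' -> vowel (running count: 1)
  Position 3: 'w' -> consonant (running count: 1)
  Position 4: 'a' -> vowel (running count: 2)
  Position 5: 'j' -> consonant (running count: 2)
  Position 6: 'a' -> vowel (running count: 3)
  Position 7: 'b' -> consonant (running count: 3)
  Position 8: 'e' -> vowel (running count: 4)
Total vowels: 4

4


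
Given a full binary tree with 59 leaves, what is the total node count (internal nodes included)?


Leaf nodes (terminals): 59
Internal nodes = n - 1 = 59 - 1 = 58
Total = leaves + internal = 59 + 58 = 117

117


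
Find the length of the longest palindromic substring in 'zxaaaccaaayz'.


Scanning 'zxaaaccaaayz' for palindromic substrings.
Substring at positions 2-9: 'aaaccaaa'.
Check: reverse('aaaccaaa') = 'aaaccaaa' -> palindrome confirmed.
Neighbouring characters ('x' / 'y') break symmetry, so it cannot extend further.
No longer palindromic substring exists; longest length = 8

8


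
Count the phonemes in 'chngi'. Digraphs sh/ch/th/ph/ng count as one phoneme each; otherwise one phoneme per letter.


Parsing 'chngi' greedily, digraphs first:
  'ch' -> digraph (1 consonant phoneme) (phonemes so far: 1)
  'ng' -> digraph (1 consonant phoneme) (phonemes so far: 2)
  'i' -> vowel phoneme (phonemes so far: 3)
Total phonemes: 3

3


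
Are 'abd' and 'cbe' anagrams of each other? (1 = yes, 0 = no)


Sort characters of 'abd': 'abd'
Sort characters of 'cbe': 'bce'
Sorted forms differ -> they are NOT anagrams
Result: 0

0


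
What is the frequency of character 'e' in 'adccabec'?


Scanning 'adccabec' for 'e':
  Position 6: 'e' -> MATCH (count: 1)
Total occurrences of 'e': 1

1


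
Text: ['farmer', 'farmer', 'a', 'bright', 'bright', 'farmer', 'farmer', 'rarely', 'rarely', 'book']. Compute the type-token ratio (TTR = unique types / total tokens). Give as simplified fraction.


Tokens: 10
Unique types: ('a', 'book', 'bright', 'farmer', 'rarely') = 5
TTR = 5/10
Simplify: divide both by 5 -> 1/2
TTR = 1/2

1/2


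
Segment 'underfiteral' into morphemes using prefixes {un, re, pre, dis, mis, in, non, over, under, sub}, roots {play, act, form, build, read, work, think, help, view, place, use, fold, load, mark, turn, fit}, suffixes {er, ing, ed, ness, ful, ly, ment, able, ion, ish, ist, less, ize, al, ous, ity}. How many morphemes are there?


Segmenting 'underfiteral' against the inventory:
  'under' -> prefix (morpheme 1)
  'fit' -> root (morpheme 2)
  'er' -> suffix (morpheme 3)
  'al' -> suffix (morpheme 4)
Total morphemes: 4

4


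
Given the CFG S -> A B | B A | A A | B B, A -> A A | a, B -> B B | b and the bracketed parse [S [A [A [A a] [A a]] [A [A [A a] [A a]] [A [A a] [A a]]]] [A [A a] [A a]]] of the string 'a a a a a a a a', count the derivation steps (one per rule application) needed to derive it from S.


Every bracketed nonterminal node [X ...] in the tree is produced by exactly one rule application.
Reading the tree off as a leftmost derivation:
  Step 1: S  =>  A A   (applied S -> A A)
  Step 2: A A  =>  A A A   (applied A -> A A)
  Step 3: A A A  =>  A A A A   (applied A -> A A)
  Step 4: A A A A  =>  a A A A   (applied A -> a)
  Step 5: a A A A  =>  a a A A   (applied A -> a)
  Step 6: a a A A  =>  a a A A A   (applied A -> A A)
  Step 7: a a A A A  =>  a a A A A A   (applied A -> A A)
  Step 8: a a A A A A  =>  a a a A A A   (applied A -> a)
  Step 9: a a a A A A  =>  a a a a A A   (applied A -> a)
  Step 10: a a a a A A  =>  a a a a A A A   (applied A -> A A)
  Step 11: a a a a A A A  =>  a a a a a A A   (applied A -> a)
  Step 12: a a a a a A A  =>  a a a a a a A   (applied A -> a)
  Step 13: a a a a a a A  =>  a a a a a a A A   (applied A -> A A)
  Step 14: a a a a a a A A  =>  a a a a a a a A   (applied A -> a)
  Step 15: a a a a a a a A  =>  a a a a a a a a   (applied A -> a)
Final yield: a a a a a a a a
Total rewrite steps: 15

15


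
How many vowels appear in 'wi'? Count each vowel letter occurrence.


Scanning each character of 'wi':
  Position 1: 'w' -> consonant (running count: 0)
  Position 2: 'i' -> vowel (running count: 1)
Total vowels: 1

1


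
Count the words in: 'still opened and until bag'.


Counting words by splitting on spaces:
  Word 1: 'still'
  Word 2: 'opened'
  Word 3: 'and'
  Word 4: 'until'
  Word 5: 'bag'
Total words: 5

5


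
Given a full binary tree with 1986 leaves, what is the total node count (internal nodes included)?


Leaf nodes (terminals): 1986
Internal nodes = n - 1 = 1986 - 1 = 1985
Total = leaves + internal = 1986 + 1985 = 3971

3971


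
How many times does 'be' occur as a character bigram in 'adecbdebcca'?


Scanning 'adecbdebcca' for bigram 'be':
  Position 0: 'ad' -> no
  Position 1: 'de' -> no
  Position 2: 'ec' -> no
  Position 3: 'cb' -> no
  Position 4: 'bd' -> no
  Position 5: 'de' -> no
  Position 6: 'eb' -> no
  Position 7: 'bc' -> no
  Position 8: 'cc' -> no
  Position 9: 'ca' -> no
Total matches: 0

0


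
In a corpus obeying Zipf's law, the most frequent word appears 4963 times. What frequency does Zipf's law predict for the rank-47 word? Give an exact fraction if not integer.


Zipf's law: freq(rank) = f1 / rank
f1 = 4963, rank = 47
freq = 4963 / 47
GCD(4963, 47) = 1
Simplified: 4963/47

4963/47


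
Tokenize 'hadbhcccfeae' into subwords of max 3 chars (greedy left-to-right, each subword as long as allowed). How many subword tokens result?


'hadbhcccfeae' has 12 characters.
Chunking with max size 3:
  Chunk 1: 'had' (positions 0-2)
  Chunk 2: 'bhc' (positions 3-5)
  Chunk 3: 'ccf' (positions 6-8)
  Chunk 4: 'eae' (positions 9-11)
Total chunks: ceil(12 / 3) = 4

4


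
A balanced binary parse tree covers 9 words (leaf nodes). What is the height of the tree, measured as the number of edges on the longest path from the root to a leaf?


In a balanced binary tree with n leaves the deepest leaf is ceil(log2(n)) edges below the root.
log2(9) = 3.1699
ceil(3.1699) = 4
height (edges) = 4

4


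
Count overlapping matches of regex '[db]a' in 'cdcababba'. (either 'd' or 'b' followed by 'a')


Pattern: [db]a means either 'd' or 'b' followed by 'a'.
Scanning 'cdcababba' position-by-position:
  Pos 0: window 'cd' -> no
  Pos 1: window 'dc' -> no
  Pos 2: window 'ca' -> no
  Pos 3: window 'ab' -> no
  Pos 4: window 'ba' -> MATCH
  Pos 5: window 'ab' -> no
  Pos 6: window 'bb' -> no
  Pos 7: window 'ba' -> MATCH
  Pos 8: window 'a' -> no
Total matches: 2

2


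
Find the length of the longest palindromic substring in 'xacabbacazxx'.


Scanning 'xacabbacazxx' for palindromic substrings.
Substring at positions 1-8: 'acabbaca'.
Check: reverse('acabbaca') = 'acabbaca' -> palindrome confirmed.
Neighbouring characters ('x' / 'z') break symmetry, so it cannot extend further.
No longer palindromic substring exists; longest length = 8

8


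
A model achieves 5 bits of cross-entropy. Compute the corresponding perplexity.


Perplexity formula: PP = 2^H
H = 5
PP = 2^5
Steps: 2^1 = 2, 2^2 = 4, 2^3 = 8, 2^4 = 16, 2^5 = 32
PP = 32

32


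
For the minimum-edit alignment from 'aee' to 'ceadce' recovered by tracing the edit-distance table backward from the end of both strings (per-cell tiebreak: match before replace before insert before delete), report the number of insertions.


Edit distance = 4. Backtracking from cell (3, 6) with preference match > replace > insert > delete,
then listing the resulting alignment 'aee' -> 'ceadce' left to right:
  Step 1: insert 'c' [insertion #1]
  Step 2: insert 'e' [insertion #2]
  Step 3: keep 'a'
  Step 4: insert 'd' [insertion #3]
  Step 5: replace e->c
  Step 6: keep 'e'
Total insertions: 3

3


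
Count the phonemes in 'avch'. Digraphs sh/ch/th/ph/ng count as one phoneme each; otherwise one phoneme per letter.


Parsing 'avch' greedily, digraphs first:
  'a' -> vowel phoneme (phonemes so far: 1)
  'v' -> consonant phoneme (phonemes so far: 2)
  'ch' -> digraph (1 consonant phoneme) (phonemes so far: 3)
Total phonemes: 3

3


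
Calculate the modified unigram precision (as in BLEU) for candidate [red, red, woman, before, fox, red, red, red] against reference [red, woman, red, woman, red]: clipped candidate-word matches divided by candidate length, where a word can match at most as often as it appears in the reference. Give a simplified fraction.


Reference word counts: {'red': 3, 'woman': 2}
Checking each candidate word (with clipping):
  'red' -> in reference (ref count 3, used 1/3) -> match (matches: 1)
  'red' -> in reference (ref count 3, used 2/3) -> match (matches: 2)
  'woman' -> in reference (ref count 2, used 1/2) -> match (matches: 3)
  'before' -> not in reference -> no match (matches: 3)
  'fox' -> not in reference -> no match (matches: 3)
  'red' -> in reference (ref count 3, used 3/3) -> match (matches: 4)
  'red' -> ref count 3 already used up (3/3) -> clipped, no match (matches: 4)
  'red' -> ref count 3 already used up (3/3) -> clipped, no match (matches: 4)
Clipped matches: 4, Candidate length: 8
Precision = 4/8 = 1/2

1/2


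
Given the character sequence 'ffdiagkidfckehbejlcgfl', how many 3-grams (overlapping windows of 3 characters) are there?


String 'ffdiagkidfckehbejlcgfl' has length L = 22.
Number of overlapping n-grams = L - n + 1
Substituting: 22 - 3 + 1 = 20

20


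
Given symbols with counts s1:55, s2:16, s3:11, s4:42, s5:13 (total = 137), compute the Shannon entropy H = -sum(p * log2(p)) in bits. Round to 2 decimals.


Computing entropy H = -sum(p_i * log2(p_i)):
  s1: p = 55/137 = 0.4015, -p*log2(p) = 0.5286
  s2: p = 16/137 = 0.1168, -p*log2(p) = 0.3618
  s3: p = 11/137 = 0.0803, -p*log2(p) = 0.2922
  s4: p = 42/137 = 0.3066, -p*log2(p) = 0.5229
  s5: p = 13/137 = 0.0949, -p*log2(p) = 0.3224
H = sum of terms = 2.0279
Rounded to 2 decimals: 2.03

2.03


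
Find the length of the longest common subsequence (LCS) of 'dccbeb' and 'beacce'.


DP table for LCS of 'dccbeb' and 'beacce':
       b  e  a  c  c  e
    0  0  0  0  0  0  0
  d 0  0  0  0  0  0  0
  c 0  0  0  0  1  1  1
  c 0  0  0  0  1  2  2
  b 0  1  1  1  1  2  2
  e 0  1  2  2  2  2  3
  b 0  1  2  2  2  2  3
LCS: 'cce'
LCS length = 3

3


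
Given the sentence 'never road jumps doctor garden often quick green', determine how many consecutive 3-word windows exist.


Word trigrams from [8] words:
  Trigram 1: (never road jumps)
  Trigram 2: (road jumps doctor)
  Trigram 3: (jumps doctor garden)
  Trigram 4: (doctor garden often)
  Trigram 5: (garden often quick)
  Trigram 6: (often quick green)
Total word trigrams: 8 - 2 = 6

6


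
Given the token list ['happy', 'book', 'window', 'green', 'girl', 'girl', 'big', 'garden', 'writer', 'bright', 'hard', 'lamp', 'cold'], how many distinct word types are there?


Listing all tokens and tracking unique types:
  Token 1: 'happy' -> NEW (unique so far: 1)
  Token 2: 'book' -> NEW (unique so far: 2)
  Token 3: 'window' -> NEW (unique so far: 3)
  Token 4: 'green' -> NEW (unique so far: 4)
  Token 5: 'girl' -> NEW (unique so far: 5)
  Token 6: 'girl' -> duplicate (unique so far: 5)
  Token 7: 'big' -> NEW (unique so far: 6)
  Token 8: 'garden' -> NEW (unique so far: 7)
  Token 9: 'writer' -> NEW (unique so far: 8)
  Token 10: 'bright' -> NEW (unique so far: 9)
  Token 11: 'hard' -> NEW (unique so far: 10)
  Token 12: 'lamp' -> NEW (unique so far: 11)
  Token 13: 'cold' -> NEW (unique so far: 12)
Unique types: ('big', 'book', 'bright', 'cold', 'garden', 'girl', 'green', 'happy', 'hard', 'lamp', 'window', 'writer')
Vocabulary size: 12

12


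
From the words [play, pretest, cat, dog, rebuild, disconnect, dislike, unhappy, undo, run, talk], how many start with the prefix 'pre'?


Checking each word for prefix 'pre':
  'play' -> no (count: 0)
  'pretest' -> YES, starts with 'pre' (count: 1)
  'cat' -> no (count: 1)
  'dog' -> no (count: 1)
  'rebuild' -> no (count: 1)
  'disconnect' -> no (count: 1)
  'dislike' -> no (count: 1)
  'unhappy' -> no (count: 1)
  'undo' -> no (count: 1)
  'run' -> no (count: 1)
  'talk' -> no (count: 1)
Total with prefix 'pre': 1

1


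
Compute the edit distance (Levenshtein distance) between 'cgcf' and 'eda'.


Building DP table for s1='cgcf' (len 4) and s2='eda' (len 3):
       e  d  a
    0  1  2  3
  c 1  1  2  3
  g 2  2  2  3
  c 3  3  3  3
  f 4  4  4  4
Edit distance = dp[4][3] = 4

4


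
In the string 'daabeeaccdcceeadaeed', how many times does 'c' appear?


Scanning 'daabeeaccdcceeadaeed' for 'c':
  Position 7: 'c' -> MATCH (count: 1)
  Position 8: 'c' -> MATCH (count: 2)
  Position 10: 'c' -> MATCH (count: 3)
  Position 11: 'c' -> MATCH (count: 4)
Total occurrences of 'c': 4

4


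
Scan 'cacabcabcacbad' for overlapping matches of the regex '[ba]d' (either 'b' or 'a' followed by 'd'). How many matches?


Pattern: [ba]d means either 'b' or 'a' followed by 'd'.
Scanning 'cacabcabcacbad' position-by-position:
  Pos 0: window 'ca' -> no
  Pos 1: window 'ac' -> no
  Pos 2: window 'ca' -> no
  Pos 3: window 'ab' -> no
  Pos 4: window 'bc' -> no
  Pos 5: window 'ca' -> no
  Pos 6: window 'ab' -> no
  Pos 7: window 'bc' -> no
  Pos 8: window 'ca' -> no
  Pos 9: window 'ac' -> no
  Pos 10: window 'cb' -> no
  Pos 11: window 'ba' -> no
  Pos 12: window 'ad' -> MATCH
  Pos 13: window 'd' -> no
Total matches: 1

1


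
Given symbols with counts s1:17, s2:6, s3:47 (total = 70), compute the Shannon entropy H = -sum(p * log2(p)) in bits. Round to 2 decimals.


Computing entropy H = -sum(p_i * log2(p_i)):
  s1: p = 17/70 = 0.2429, -p*log2(p) = 0.4959
  s2: p = 6/70 = 0.0857, -p*log2(p) = 0.3038
  s3: p = 47/70 = 0.6714, -p*log2(p) = 0.3859
H = sum of terms = 1.1856
Rounded to 2 decimals: 1.19

1.19


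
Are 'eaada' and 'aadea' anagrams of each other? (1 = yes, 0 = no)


Sort characters of 'eaada': 'aaade'
Sort characters of 'aadea': 'aaade'
Sorted forms match -> they ARE anagrams
Result: 1

1


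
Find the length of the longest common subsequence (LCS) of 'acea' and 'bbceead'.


DP table for LCS of 'acea' and 'bbceead':
       b  b  c  e  e  a  d
    0  0  0  0  0  0  0  0
  a 0  0  0  0  0  0  1  1
  c 0  0  0  1  1  1  1  1
  e 0  0  0  1  2  2  2  2
  a 0  0  0  1  2  2  3  3
LCS: 'cea'
LCS length = 3

3


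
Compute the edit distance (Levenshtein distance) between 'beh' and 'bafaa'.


Building DP table for s1='beh' (len 3) and s2='bafaa' (len 5):
       b  a  f  a  a
    0  1  2  3  4  5
  b 1  0  1  2  3  4
  e 2  1  1  2  3  4
  h 3  2  2  2  3  4
Edit distance = dp[3][5] = 4

4


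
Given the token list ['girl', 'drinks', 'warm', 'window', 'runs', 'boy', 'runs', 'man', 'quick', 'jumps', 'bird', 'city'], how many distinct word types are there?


Listing all tokens and tracking unique types:
  Token 1: 'girl' -> NEW (unique so far: 1)
  Token 2: 'drinks' -> NEW (unique so far: 2)
  Token 3: 'warm' -> NEW (unique so far: 3)
  Token 4: 'window' -> NEW (unique so far: 4)
  Token 5: 'runs' -> NEW (unique so far: 5)
  Token 6: 'boy' -> NEW (unique so far: 6)
  Token 7: 'runs' -> duplicate (unique so far: 6)
  Token 8: 'man' -> NEW (unique so far: 7)
  Token 9: 'quick' -> NEW (unique so far: 8)
  Token 10: 'jumps' -> NEW (unique so far: 9)
  Token 11: 'bird' -> NEW (unique so far: 10)
  Token 12: 'city' -> NEW (unique so far: 11)
Unique types: ('bird', 'boy', 'city', 'drinks', 'girl', 'jumps', 'man', 'quick', 'runs', 'warm', 'window')
Vocabulary size: 11

11


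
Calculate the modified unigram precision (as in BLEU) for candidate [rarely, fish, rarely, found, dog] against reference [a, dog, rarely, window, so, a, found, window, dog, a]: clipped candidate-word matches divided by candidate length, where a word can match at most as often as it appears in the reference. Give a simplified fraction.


Reference word counts: {'a': 3, 'dog': 2, 'found': 1, 'rarely': 1, 'so': 1, 'window': 2}
Checking each candidate word (with clipping):
  'rarely' -> in reference (ref count 1, used 1/1) -> match (matches: 1)
  'fish' -> not in reference -> no match (matches: 1)
  'rarely' -> ref count 1 already used up (1/1) -> clipped, no match (matches: 1)
  'found' -> in reference (ref count 1, used 1/1) -> match (matches: 2)
  'dog' -> in reference (ref count 2, used 1/2) -> match (matches: 3)
Clipped matches: 3, Candidate length: 5
Precision = 3/5

3/5


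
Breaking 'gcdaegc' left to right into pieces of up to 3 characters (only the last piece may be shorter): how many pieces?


'gcdaegc' has 7 characters.
Chunking with max size 3:
  Chunk 1: 'gcd' (positions 0-2)
  Chunk 2: 'aeg' (positions 3-5)
  Chunk 3: 'c' (positions 6-6)
Total chunks: ceil(7 / 3) = 3

3


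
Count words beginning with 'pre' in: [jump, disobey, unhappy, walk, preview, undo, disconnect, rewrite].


Checking each word for prefix 'pre':
  'jump' -> no (count: 0)
  'disobey' -> no (count: 0)
  'unhappy' -> no (count: 0)
  'walk' -> no (count: 0)
  'preview' -> YES, starts with 'pre' (count: 1)
  'undo' -> no (count: 1)
  'disconnect' -> no (count: 1)
  'rewrite' -> no (count: 1)
Total with prefix 'pre': 1

1


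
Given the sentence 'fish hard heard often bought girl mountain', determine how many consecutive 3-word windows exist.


Word trigrams from [7] words:
  Trigram 1: (fish hard heard)
  Trigram 2: (hard heard often)
  Trigram 3: (heard often bought)
  Trigram 4: (often bought girl)
  Trigram 5: (bought girl mountain)
Total word trigrams: 7 - 2 = 5

5


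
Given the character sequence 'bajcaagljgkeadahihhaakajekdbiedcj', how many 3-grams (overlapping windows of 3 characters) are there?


String 'bajcaagljgkeadahihhaakajekdbiedcj' has length L = 33.
Number of overlapping n-grams = L - n + 1
Substituting: 33 - 3 + 1 = 31

31


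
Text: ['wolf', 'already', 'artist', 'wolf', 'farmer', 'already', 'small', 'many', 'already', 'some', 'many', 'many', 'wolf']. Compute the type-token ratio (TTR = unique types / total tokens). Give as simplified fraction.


Tokens: 13
Unique types: ('already', 'artist', 'farmer', 'many', 'small', 'some', 'wolf') = 7
TTR = 7/13
Already in lowest terms.

7/13


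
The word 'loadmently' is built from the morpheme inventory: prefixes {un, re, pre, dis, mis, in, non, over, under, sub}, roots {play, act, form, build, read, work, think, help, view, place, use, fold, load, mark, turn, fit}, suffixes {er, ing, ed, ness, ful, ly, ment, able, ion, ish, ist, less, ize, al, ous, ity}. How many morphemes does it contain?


Segmenting 'loadmently' against the inventory:
  'load' -> root (morpheme 1)
  'ment' -> suffix (morpheme 2)
  'ly' -> suffix (morpheme 3)
Total morphemes: 3

3


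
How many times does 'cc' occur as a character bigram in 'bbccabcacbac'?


Scanning 'bbccabcacbac' for bigram 'cc':
  Position 0: 'bb' -> no
  Position 1: 'bc' -> no
  Position 2: 'cc' -> MATCH
  Position 3: 'ca' -> no
  Position 4: 'ab' -> no
  Position 5: 'bc' -> no
  Position 6: 'ca' -> no
  Position 7: 'ac' -> no
  Position 8: 'cb' -> no
  Position 9: 'ba' -> no
  Position 10: 'ac' -> no
Total matches: 1

1


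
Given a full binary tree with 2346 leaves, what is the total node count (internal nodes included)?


Leaf nodes (terminals): 2346
Internal nodes = n - 1 = 2346 - 1 = 2345
Total = leaves + internal = 2346 + 2345 = 4691

4691


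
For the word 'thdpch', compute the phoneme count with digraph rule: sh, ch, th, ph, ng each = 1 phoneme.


Parsing 'thdpch' greedily, digraphs first:
  'th' -> digraph (1 consonant phoneme) (phonemes so far: 1)
  'd' -> consonant phoneme (phonemes so far: 2)
  'p' -> consonant phoneme (phonemes so far: 3)
  'ch' -> digraph (1 consonant phoneme) (phonemes so far: 4)
Total phonemes: 4

4


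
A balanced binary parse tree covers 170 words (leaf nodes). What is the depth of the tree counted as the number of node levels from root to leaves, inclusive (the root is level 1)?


In a balanced binary tree with n leaves the deepest leaf is ceil(log2(n)) edges below the root,
so counting node levels inclusive of root and leaves gives ceil(log2(n)) + 1 levels.
log2(170) = 7.4094
ceil(7.4094) = 8
levels = 8 + 1 = 9

9


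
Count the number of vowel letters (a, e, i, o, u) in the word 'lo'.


Scanning each character of 'lo':
  Position 1: 'l' -> consonant (running count: 0)
  Position 2: 'o' -> vowel (running count: 1)
Total vowels: 1

1


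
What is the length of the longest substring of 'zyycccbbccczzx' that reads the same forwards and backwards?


Scanning 'zyycccbbccczzx' for palindromic substrings.
Substring at positions 3-10: 'cccbbccc'.
Check: reverse('cccbbccc') = 'cccbbccc' -> palindrome confirmed.
Neighbouring characters ('y' / 'z') break symmetry, so it cannot extend further.
No longer palindromic substring exists; longest length = 8

8


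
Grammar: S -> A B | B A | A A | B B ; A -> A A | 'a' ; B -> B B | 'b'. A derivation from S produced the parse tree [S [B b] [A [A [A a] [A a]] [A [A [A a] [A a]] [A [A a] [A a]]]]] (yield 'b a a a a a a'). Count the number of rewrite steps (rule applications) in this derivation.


Every bracketed nonterminal node [X ...] in the tree is produced by exactly one rule application.
Reading the tree off as a leftmost derivation:
  Step 1: S  =>  B A   (applied S -> B A)
  Step 2: B A  =>  b A   (applied B -> b)
  Step 3: b A  =>  b A A   (applied A -> A A)
  Step 4: b A A  =>  b A A A   (applied A -> A A)
  Step 5: b A A A  =>  b a A A   (applied A -> a)
  Step 6: b a A A  =>  b a a A   (applied A -> a)
  Step 7: b a a A  =>  b a a A A   (applied A -> A A)
  Step 8: b a a A A  =>  b a a A A A   (applied A -> A A)
  Step 9: b a a A A A  =>  b a a a A A   (applied A -> a)
  Step 10: b a a a A A  =>  b a a a a A   (applied A -> a)
  Step 11: b a a a a A  =>  b a a a a A A   (applied A -> A A)
  Step 12: b a a a a A A  =>  b a a a a a A   (applied A -> a)
  Step 13: b a a a a a A  =>  b a a a a a a   (applied A -> a)
Final yield: b a a a a a a
Total rewrite steps: 13

13


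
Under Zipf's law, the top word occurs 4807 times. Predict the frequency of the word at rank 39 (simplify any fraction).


Zipf's law: freq(rank) = f1 / rank
f1 = 4807, rank = 39
freq = 4807 / 39
GCD(4807, 39) = 1
Simplified: 4807/39

4807/39


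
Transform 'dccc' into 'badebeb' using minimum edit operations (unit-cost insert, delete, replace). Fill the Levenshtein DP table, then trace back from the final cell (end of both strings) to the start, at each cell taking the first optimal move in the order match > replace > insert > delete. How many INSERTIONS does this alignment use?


Edit distance = 6. Backtracking from cell (4, 7) with preference match > replace > insert > delete,
then listing the resulting alignment 'dccc' -> 'badebeb' left to right:
  Step 1: insert 'b' [insertion #1]
  Step 2: insert 'a' [insertion #2]
  Step 3: keep 'd'
  Step 4: insert 'e' [insertion #3]
  Step 5: replace c->b
  Step 6: replace c->e
  Step 7: replace c->b
Total insertions: 3

3


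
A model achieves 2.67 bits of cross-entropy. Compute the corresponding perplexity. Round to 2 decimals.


Perplexity formula: PP = 2^H
H = 2.67
PP = 2^2.67
Decompose: 2^2.67 = 2^2 * 2^0.67
2^2 = 4, 2^0.67 ~ 1.5910730
PP ~ 4 * 1.5910730 = 6.3642920
Rounded to 2 decimals: 6.36

6.36


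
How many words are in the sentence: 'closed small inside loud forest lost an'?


Counting words by splitting on spaces:
  Word 1: 'closed'
  Word 2: 'small'
  Word 3: 'inside'
  Word 4: 'loud'
  Word 5: 'forest'
  Word 6: 'lost'
  Word 7: 'an'
Total words: 7

7


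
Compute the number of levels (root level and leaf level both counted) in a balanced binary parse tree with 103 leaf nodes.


In a balanced binary tree with n leaves the deepest leaf is ceil(log2(n)) edges below the root,
so counting node levels inclusive of root and leaves gives ceil(log2(n)) + 1 levels.
log2(103) = 6.6865
ceil(6.6865) = 7
levels = 7 + 1 = 8

8


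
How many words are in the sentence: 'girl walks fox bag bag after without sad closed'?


Counting words by splitting on spaces:
  Word 1: 'girl'
  Word 2: 'walks'
  Word 3: 'fox'
  Word 4: 'bag'
  Word 5: 'bag'
  Word 6: 'after'
  Word 7: 'without'
  Word 8: 'sad'
  Word 9: 'closed'
Total words: 9

9


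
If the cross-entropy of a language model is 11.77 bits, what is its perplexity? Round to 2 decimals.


Perplexity formula: PP = 2^H
H = 11.77
PP = 2^11.77
Decompose: 2^11.77 = 2^11 * 2^0.77
2^11 = 2048, 2^0.77 ~ 1.7052698
PP ~ 2048 * 1.7052698 = 3492.3925504
Rounded to 2 decimals: 3492.39

3492.39


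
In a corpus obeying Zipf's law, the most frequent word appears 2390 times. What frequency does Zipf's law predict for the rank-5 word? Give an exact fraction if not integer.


Zipf's law: freq(rank) = f1 / rank
f1 = 2390, rank = 5
freq = 2390 / 5
= 478

478


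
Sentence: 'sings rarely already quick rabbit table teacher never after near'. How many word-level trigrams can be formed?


Word trigrams from [10] words:
  Trigram 1: (sings rarely already)
  Trigram 2: (rarely already quick)
  Trigram 3: (already quick rabbit)
  Trigram 4: (quick rabbit table)
  Trigram 5: (rabbit table teacher)
  Trigram 6: (table teacher never)
  Trigram 7: (teacher never after)
  Trigram 8: (never after near)
Total word trigrams: 10 - 2 = 8

8


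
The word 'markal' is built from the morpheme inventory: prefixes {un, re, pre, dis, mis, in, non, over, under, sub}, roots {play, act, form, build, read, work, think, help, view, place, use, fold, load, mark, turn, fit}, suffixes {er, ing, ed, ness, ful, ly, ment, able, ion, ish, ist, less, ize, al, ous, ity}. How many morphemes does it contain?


Segmenting 'markal' against the inventory:
  'mark' -> root (morpheme 1)
  'al' -> suffix (morpheme 2)
Total morphemes: 2

2


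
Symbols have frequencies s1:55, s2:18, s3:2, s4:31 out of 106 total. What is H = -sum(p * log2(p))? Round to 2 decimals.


Computing entropy H = -sum(p_i * log2(p_i)):
  s1: p = 55/106 = 0.5189, -p*log2(p) = 0.4911
  s2: p = 18/106 = 0.1698, -p*log2(p) = 0.4344
  s3: p = 2/106 = 0.0189, -p*log2(p) = 0.1081
  s4: p = 31/106 = 0.2925, -p*log2(p) = 0.5187
H = sum of terms = 1.5523
Rounded to 2 decimals: 1.55

1.55


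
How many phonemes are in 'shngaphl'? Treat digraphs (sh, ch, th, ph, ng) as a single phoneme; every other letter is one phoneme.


Parsing 'shngaphl' greedily, digraphs first:
  'sh' -> digraph (1 consonant phoneme) (phonemes so far: 1)
  'ng' -> digraph (1 consonant phoneme) (phonemes so far: 2)
  'a' -> vowel phoneme (phonemes so far: 3)
  'ph' -> digraph (1 consonant phoneme) (phonemes so far: 4)
  'l' -> consonant phoneme (phonemes so far: 5)
Total phonemes: 5

5


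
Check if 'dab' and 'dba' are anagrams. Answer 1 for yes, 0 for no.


Sort characters of 'dab': 'abd'
Sort characters of 'dba': 'abd'
Sorted forms match -> they ARE anagrams
Result: 1

1


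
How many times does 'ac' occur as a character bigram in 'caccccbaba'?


Scanning 'caccccbaba' for bigram 'ac':
  Position 0: 'ca' -> no
  Position 1: 'ac' -> MATCH
  Position 2: 'cc' -> no
  Position 3: 'cc' -> no
  Position 4: 'cc' -> no
  Position 5: 'cb' -> no
  Position 6: 'ba' -> no
  Position 7: 'ab' -> no
  Position 8: 'ba' -> no
Total matches: 1

1


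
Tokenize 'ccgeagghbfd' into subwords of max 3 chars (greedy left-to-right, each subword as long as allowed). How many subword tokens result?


'ccgeagghbfd' has 11 characters.
Chunking with max size 3:
  Chunk 1: 'ccg' (positions 0-2)
  Chunk 2: 'eag' (positions 3-5)
  Chunk 3: 'ghb' (positions 6-8)
  Chunk 4: 'fd' (positions 9-10)
Total chunks: ceil(11 / 3) = 4

4


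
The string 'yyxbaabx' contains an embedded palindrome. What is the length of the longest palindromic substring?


Scanning 'yyxbaabx' for palindromic substrings.
Substring at positions 2-7: 'xbaabx'.
Check: reverse('xbaabx') = 'xbaabx' -> palindrome confirmed.
Neighbouring characters ('y' / '-') break symmetry, so it cannot extend further.
No longer palindromic substring exists; longest length = 6

6


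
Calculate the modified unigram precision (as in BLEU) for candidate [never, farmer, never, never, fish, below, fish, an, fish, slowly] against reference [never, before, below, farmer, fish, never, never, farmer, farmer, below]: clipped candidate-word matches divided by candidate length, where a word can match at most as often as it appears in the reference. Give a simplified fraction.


Reference word counts: {'before': 1, 'below': 2, 'farmer': 3, 'fish': 1, 'never': 3}
Checking each candidate word (with clipping):
  'never' -> in reference (ref count 3, used 1/3) -> match (matches: 1)
  'farmer' -> in reference (ref count 3, used 1/3) -> match (matches: 2)
  'never' -> in reference (ref count 3, used 2/3) -> match (matches: 3)
  'never' -> in reference (ref count 3, used 3/3) -> match (matches: 4)
  'fish' -> in reference (ref count 1, used 1/1) -> match (matches: 5)
  'below' -> in reference (ref count 2, used 1/2) -> match (matches: 6)
  'fish' -> ref count 1 already used up (1/1) -> clipped, no match (matches: 6)
  'an' -> not in reference -> no match (matches: 6)
  'fish' -> ref count 1 already used up (1/1) -> clipped, no match (matches: 6)
  'slowly' -> not in reference -> no match (matches: 6)
Clipped matches: 6, Candidate length: 10
Precision = 6/10 = 3/5

3/5


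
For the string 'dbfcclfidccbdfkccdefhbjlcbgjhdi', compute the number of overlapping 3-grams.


String 'dbfcclfidccbdfkccdefhbjlcbgjhdi' has length L = 31.
Number of overlapping n-grams = L - n + 1
Substituting: 31 - 3 + 1 = 29

29


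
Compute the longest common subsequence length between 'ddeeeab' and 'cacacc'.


DP table for LCS of 'ddeeeab' and 'cacacc':
       c  a  c  a  c  c
    0  0  0  0  0  0  0
  d 0  0  0  0  0  0  0
  d 0  0  0  0  0  0  0
  e 0  0  0  0  0  0  0
  e 0  0  0  0  0  0  0
  e 0  0  0  0  0  0  0
  a 0  0  1  1  1  1  1
  b 0  0  1  1  1  1  1
LCS: 'a'
LCS length = 1

1


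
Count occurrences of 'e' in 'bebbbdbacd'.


Scanning 'bebbbdbacd' for 'e':
  Position 1: 'e' -> MATCH (count: 1)
Total occurrences of 'e': 1

1
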